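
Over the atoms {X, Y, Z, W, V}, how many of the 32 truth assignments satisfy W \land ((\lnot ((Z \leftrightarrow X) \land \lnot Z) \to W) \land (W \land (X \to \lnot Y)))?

Initial set: {(W \land ((\lnot ((Z \leftrightarrow X) \land \lnot Z) \to W) \land (W \land (X \to \lnot Y))))}.
(W \land ((\lnot ((Z \leftrightarrow X) \land \lnot Z) \to W) \land (W \land (X \to \lnot Y)))): α-rule — add W, ((\lnot ((Z \leftrightarrow X) \land \lnot Z) \to W) \land (W \land (X \to \lnot Y))).
((\lnot ((Z \leftrightarrow X) \land \lnot Z) \to W) \land (W \land (X \to \lnot Y))): α-rule — add (\lnot ((Z \leftrightarrow X) \land \lnot Z) \to W), (W \land (X \to \lnot Y)).
(W \land (X \to \lnot Y)): α-rule — add W, (X \to \lnot Y).
(\lnot ((Z \leftrightarrow X) \land \lnot Z) \to W): β-rule — branch into \lnot \lnot ((Z \leftrightarrow X) \land \lnot Z)  //  W.
  branch 1 (add \lnot \lnot ((Z \leftrightarrow X) \land \lnot Z)):
    \lnot \lnot ((Z \leftrightarrow X) \land \lnot Z): α-rule — add (Z \leftrightarrow X), \lnot Z.
    (X \to \lnot Y): β-rule — branch into \lnot X  //  \lnot Y.
      branch 1.1 (add \lnot X):
        (Z \leftrightarrow X): β-rule — branch into Z, X  //  \lnot Z, \lnot X.
          branch 1.1.1 (add Z, X):
            × closes — contains both Z and \lnot Z.
          branch 1.1.2 (add \lnot Z, \lnot X):
            ○ open, literals {W=T, X=F, Z=F}.
      branch 1.2 (add \lnot Y):
        (Z \leftrightarrow X): β-rule — branch into Z, X  //  \lnot Z, \lnot X.
          branch 1.2.1 (add Z, X):
            × closes — contains both Z and \lnot Z.
          branch 1.2.2 (add \lnot Z, \lnot X):
            ○ open, literals {W=T, X=F, Y=F, Z=F}.
  branch 2 (add W):
    (X \to \lnot Y): β-rule — branch into \lnot X  //  \lnot Y.
      branch 2.1 (add \lnot X):
        ○ open, literals {W=T, X=F}.
      branch 2.2 (add \lnot Y):
        ○ open, literals {W=T, Y=F}.
2 branches closed, 4 open.
Each open branch fixes some atoms; the unmentioned ones are free. Counting distinct full assignments: branch {W=T, X=F, Z=F} (Y, V) contributes 4 new; branch {W=T, X=F, Y=F, Z=F} (V) contributes 0 new; branch {W=T, X=F} (Y, Z, V) contributes 4 new; branch {W=T, Y=F} (X, Z, V) contributes 4 new. Total: 12.

12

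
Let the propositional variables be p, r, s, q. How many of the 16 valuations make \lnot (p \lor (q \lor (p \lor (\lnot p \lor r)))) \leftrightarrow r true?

Initial set: {T (\lnot (p \lor (q \lor (p \lor (\lnot p \lor r)))) \leftrightarrow r)}.
T (\lnot (p \lor (q \lor (p \lor (\lnot p \lor r)))) \leftrightarrow r): β-rule — branch into T \lnot (p \lor (q \lor (p \lor (\lnot p \lor r)))), T r  //  F \lnot (p \lor (q \lor (p \lor (\lnot p \lor r)))), F r.
  branch 1 (add T \lnot (p \lor (q \lor (p \lor (\lnot p \lor r)))), T r):
    T \lnot (p \lor (q \lor (p \lor (\lnot p \lor r)))): α-rule — add F p, F (q \lor (p \lor (\lnot p \lor r))).
    F (q \lor (p \lor (\lnot p \lor r))): α-rule — add F q, F (p \lor (\lnot p \lor r)).
    F (p \lor (\lnot p \lor r)): α-rule — add F p, F (\lnot p \lor r).
    F (\lnot p \lor r): α-rule — add F \lnot p, F r.
    × closes — contains both p and \lnot p.
  branch 2 (add F \lnot (p \lor (q \lor (p \lor (\lnot p \lor r)))), F r):
    F \lnot (p \lor (q \lor (p \lor (\lnot p \lor r)))): β-rule — branch into T p  //  T (q \lor (p \lor (\lnot p \lor r))).
      branch 2.1 (add T p):
        ○ open, literals {p=T, r=F}.
      branch 2.2 (add T (q \lor (p \lor (\lnot p \lor r)))):
        T (q \lor (p \lor (\lnot p \lor r))): β-rule — branch into T q  //  T (p \lor (\lnot p \lor r)).
          branch 2.2.1 (add T q):
            ○ open, literals {q=T, r=F}.
          branch 2.2.2 (add T (p \lor (\lnot p \lor r))):
            T (p \lor (\lnot p \lor r)): β-rule — branch into T p  //  T (\lnot p \lor r).
              branch 2.2.2.1 (add T p):
                ○ open, literals {p=T, r=F}.
              branch 2.2.2.2 (add T (\lnot p \lor r)):
                T (\lnot p \lor r): β-rule — branch into T \lnot p  //  T r.
                  branch 2.2.2.2.1 (add T \lnot p):
                    ○ open, literals {p=F, r=F}.
                  branch 2.2.2.2.2 (add T r):
                    × closes — contains both r and \lnot r.
2 branches closed, 4 open.
Each open branch fixes some atoms; the unmentioned ones are free. Counting distinct full assignments: branch {p=T, r=F} (s, q) contributes 4 new; branch {q=T, r=F} (p, s) contributes 2 new; branch {p=T, r=F} (s, q) contributes 0 new; branch {p=F, r=F} (s, q) contributes 2 new. Total: 8.

8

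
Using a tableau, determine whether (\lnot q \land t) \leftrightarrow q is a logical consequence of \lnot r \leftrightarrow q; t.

No

Initial set: {(\lnot r \leftrightarrow q); t; \lnot ((\lnot q \land t) \leftrightarrow q)}.
(\lnot r \leftrightarrow q): β-rule — branch into \lnot r, q  //  \lnot \lnot r, \lnot q.
  branch 1 (add \lnot r, q):
    \lnot ((\lnot q \land t) \leftrightarrow q): β-rule — branch into (\lnot q \land t), \lnot q  //  \lnot (\lnot q \land t), q.
      branch 1.1 (add (\lnot q \land t), \lnot q):
        × closes — contains both q and \lnot q.
      branch 1.2 (add \lnot (\lnot q \land t), q):
        \lnot (\lnot q \land t): β-rule — branch into \lnot \lnot q  //  \lnot t.
          branch 1.2.1 (add \lnot \lnot q):
            ○ open, literals {q=1, r=0, t=1}.
          branch 1.2.2 (add \lnot t):
            × closes — contains both t and \lnot t.
  branch 2 (add \lnot \lnot r, \lnot q):
    \lnot ((\lnot q \land t) \leftrightarrow q): β-rule — branch into (\lnot q \land t), \lnot q  //  \lnot (\lnot q \land t), q.
      branch 2.1 (add (\lnot q \land t), \lnot q):
        (\lnot q \land t): α-rule — add \lnot q, t.
        ○ open, literals {q=0, r=1, t=1}.
      branch 2.2 (add \lnot (\lnot q \land t), q):
        × closes — contains both q and \lnot q.
3 branches closed, 2 open.
An open branch gives a countermodel: q=1, r=0, t=1 (unmentioned atoms arbitrary); the premises hold there but the conclusion fails.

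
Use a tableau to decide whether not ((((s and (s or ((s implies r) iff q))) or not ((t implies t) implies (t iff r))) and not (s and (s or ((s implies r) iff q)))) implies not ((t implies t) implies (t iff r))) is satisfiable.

Initial set: {T not ((((s and (s or ((s implies r) iff q))) or not ((t implies t) implies (t iff r))) and not (s and (s or ((s implies r) iff q)))) implies not ((t implies t) implies (t iff r)))}.
T not ((((s and (s or ((s implies r) iff q))) or not ((t implies t) implies (t iff r))) and not (s and (s or ((s implies r) iff q)))) implies not ((t implies t) implies (t iff r))): α-rule — add T (((s and (s or ((s implies r) iff q))) or not ((t implies t) implies (t iff r))) and not (s and (s or ((s implies r) iff q)))), F not ((t implies t) implies (t iff r)).
T (((s and (s or ((s implies r) iff q))) or not ((t implies t) implies (t iff r))) and not (s and (s or ((s implies r) iff q)))): α-rule — add T ((s and (s or ((s implies r) iff q))) or not ((t implies t) implies (t iff r))), T not (s and (s or ((s implies r) iff q))).
F not ((t implies t) implies (t iff r)): β-rule — branch into F (t implies t)  //  T (t iff r).
  branch 1 (add F (t implies t)):
    F (t implies t): α-rule — add T t, F t.
    × closes — contains both t and not t.
  branch 2 (add T (t iff r)):
    T ((s and (s or ((s implies r) iff q))) or not ((t implies t) implies (t iff r))): β-rule — branch into T (s and (s or ((s implies r) iff q)))  //  T not ((t implies t) implies (t iff r)).
      branch 2.1 (add T (s and (s or ((s implies r) iff q)))):
        T (s and (s or ((s implies r) iff q))): α-rule — add T s, T (s or ((s implies r) iff q)).
        T not (s and (s or ((s implies r) iff q))): β-rule — branch into F s  //  F (s or ((s implies r) iff q)).
          branch 2.1.1 (add F s):
            × closes — contains both s and not s.
          branch 2.1.2 (add F (s or ((s implies r) iff q))):
            F (s or ((s implies r) iff q)): α-rule — add F s, F ((s implies r) iff q).
            × closes — contains both s and not s.
      branch 2.2 (add T not ((t implies t) implies (t iff r))):
        T not ((t implies t) implies (t iff r)): α-rule — add T (t implies t), F (t iff r).
        T not (s and (s or ((s implies r) iff q))): β-rule — branch into F s  //  F (s or ((s implies r) iff q)).
          branch 2.2.1 (add F s):
            T (t iff r): β-rule — branch into T t, T r  //  F t, F r.
              branch 2.2.1.1 (add T t, T r):
                T (t implies t): β-rule — branch into F t  //  T t.
                  branch 2.2.1.1.1 (add F t):
                    × closes — contains both t and not t.
                  branch 2.2.1.1.2 (add T t):
                    F (t iff r): β-rule — branch into T t, F r  //  F t, T r.
                      branch 2.2.1.1.2.1 (add T t, F r):
                        × closes — contains both r and not r.
                      branch 2.2.1.1.2.2 (add F t, T r):
                        × closes — contains both t and not t.
              branch 2.2.1.2 (add F t, F r):
                T (t implies t): β-rule — branch into F t  //  T t.
                  branch 2.2.1.2.1 (add F t):
                    F (t iff r): β-rule — branch into T t, F r  //  F t, T r.
                      branch 2.2.1.2.1.1 (add T t, F r):
                        × closes — contains both t and not t.
                      branch 2.2.1.2.1.2 (add F t, T r):
                        × closes — contains both r and not r.
                  branch 2.2.1.2.2 (add T t):
                    × closes — contains both t and not t.
          branch 2.2.2 (add F (s or ((s implies r) iff q))):
            F (s or ((s implies r) iff q)): α-rule — add F s, F ((s implies r) iff q).
            T (t iff r): β-rule — branch into T t, T r  //  F t, F r.
              branch 2.2.2.1 (add T t, T r):
                T (t implies t): β-rule — branch into F t  //  T t.
                  branch 2.2.2.1.1 (add F t):
                    × closes — contains both t and not t.
                  branch 2.2.2.1.2 (add T t):
                    F (t iff r): β-rule — branch into T t, F r  //  F t, T r.
                      branch 2.2.2.1.2.1 (add T t, F r):
                        × closes — contains both r and not r.
                      branch 2.2.2.1.2.2 (add F t, T r):
                        × closes — contains both t and not t.
              branch 2.2.2.2 (add F t, F r):
                T (t implies t): β-rule — branch into F t  //  T t.
                  branch 2.2.2.2.1 (add F t):
                    F (t iff r): β-rule — branch into T t, F r  //  F t, T r.
                      branch 2.2.2.2.1.1 (add T t, F r):
                        × closes — contains both t and not t.
                      branch 2.2.2.2.1.2 (add F t, T r):
                        × closes — contains both r and not r.
                  branch 2.2.2.2.2 (add T t):
                    × closes — contains both t and not t.
All 15 branches close.
Every branch closed; the formula is unsatisfiable.

Unsatisfiable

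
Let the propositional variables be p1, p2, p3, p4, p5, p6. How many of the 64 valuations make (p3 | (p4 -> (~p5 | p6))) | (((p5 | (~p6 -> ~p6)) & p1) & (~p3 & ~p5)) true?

Initial set: {((p3 | (p4 -> (~p5 | p6))) | (((p5 | (~p6 -> ~p6)) & p1) & (~p3 & ~p5)))}.
((p3 | (p4 -> (~p5 | p6))) | (((p5 | (~p6 -> ~p6)) & p1) & (~p3 & ~p5))): β-rule — branch into (p3 | (p4 -> (~p5 | p6)))  //  (((p5 | (~p6 -> ~p6)) & p1) & (~p3 & ~p5)).
  branch 1 (add (p3 | (p4 -> (~p5 | p6)))):
    (p3 | (p4 -> (~p5 | p6))): β-rule — branch into p3  //  (p4 -> (~p5 | p6)).
      branch 1.1 (add p3):
        ○ open, literals {p3=T}.
      branch 1.2 (add (p4 -> (~p5 | p6))):
        (p4 -> (~p5 | p6)): β-rule — branch into ~p4  //  (~p5 | p6).
          branch 1.2.1 (add ~p4):
            ○ open, literals {p4=F}.
          branch 1.2.2 (add (~p5 | p6)):
            (~p5 | p6): β-rule — branch into ~p5  //  p6.
              branch 1.2.2.1 (add ~p5):
                ○ open, literals {p5=F}.
              branch 1.2.2.2 (add p6):
                ○ open, literals {p6=T}.
  branch 2 (add (((p5 | (~p6 -> ~p6)) & p1) & (~p3 & ~p5))):
    (((p5 | (~p6 -> ~p6)) & p1) & (~p3 & ~p5)): α-rule — add ((p5 | (~p6 -> ~p6)) & p1), (~p3 & ~p5).
    ((p5 | (~p6 -> ~p6)) & p1): α-rule — add (p5 | (~p6 -> ~p6)), p1.
    (~p3 & ~p5): α-rule — add ~p3, ~p5.
    (p5 | (~p6 -> ~p6)): β-rule — branch into p5  //  (~p6 -> ~p6).
      branch 2.1 (add p5):
        × closes — contains both p5 and ~p5.
      branch 2.2 (add (~p6 -> ~p6)):
        (~p6 -> ~p6): β-rule — branch into ~~p6  //  ~p6.
          branch 2.2.1 (add ~~p6):
            ○ open, literals {p1=T, p3=F, p5=F, p6=T}.
          branch 2.2.2 (add ~p6):
            ○ open, literals {p1=T, p3=F, p5=F, p6=F}.
1 branch closed, 6 open.
Each open branch fixes some atoms; the unmentioned ones are free. Counting distinct full assignments: branch {p3=T} (p1, p2, p4, p5, p6) contributes 32 new; branch {p4=F} (p1, p2, p3, p5, p6) contributes 16 new; branch {p5=F} (p1, p2, p3, p4, p6) contributes 8 new; branch {p6=T} (p1, p2, p3, p4, p5) contributes 4 new; branch {p1=T, p3=F, p5=F, p6=T} (p2, p4) contributes 0 new; branch {p1=T, p3=F, p5=F, p6=F} (p2, p4) contributes 0 new. Total: 60.

60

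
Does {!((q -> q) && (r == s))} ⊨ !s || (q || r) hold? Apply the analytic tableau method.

Initial set: {!((q -> q) && (r == s)); !(!s || (q || r))}.
!(!s || (q || r)): α-rule — add !!s, !(q || r).
!(q || r): α-rule — add !q, !r.
!((q -> q) && (r == s)): β-rule — branch into !(q -> q)  //  !(r == s).
  branch 1 (add !(q -> q)):
    !(q -> q): α-rule — add q, !q.
    × closes — contains both q and !q.
  branch 2 (add !(r == s)):
    !(r == s): β-rule — branch into r, !s  //  !r, s.
      branch 2.1 (add r, !s):
        × closes — contains both r and !r.
      branch 2.2 (add !r, s):
        ○ open, literals {q=false, r=false, s=true}.
2 branches closed, 1 open.
An open branch gives a countermodel: q=false, r=false, s=true (unmentioned atoms arbitrary); the premises hold there but the conclusion fails.

No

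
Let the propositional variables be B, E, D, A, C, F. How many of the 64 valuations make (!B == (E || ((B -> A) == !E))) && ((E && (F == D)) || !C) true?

Initial set: {((!B == (E || ((B -> A) == !E))) && ((E && (F == D)) || !C))}.
((!B == (E || ((B -> A) == !E))) && ((E && (F == D)) || !C)): α-rule — add (!B == (E || ((B -> A) == !E))), ((E && (F == D)) || !C).
(!B == (E || ((B -> A) == !E))): β-rule — branch into !B, (E || ((B -> A) == !E))  //  !!B, !(E || ((B -> A) == !E)).
  branch 1 (add !B, (E || ((B -> A) == !E))):
    ((E && (F == D)) || !C): β-rule — branch into (E && (F == D))  //  !C.
      branch 1.1 (add (E && (F == D))):
        (E && (F == D)): α-rule — add E, (F == D).
        (E || ((B -> A) == !E)): β-rule — branch into E  //  ((B -> A) == !E).
          branch 1.1.1 (add E):
            (F == D): β-rule — branch into F, D  //  !F, !D.
              branch 1.1.1.1 (add F, D):
                ○ open, literals {B=0, D=1, E=1, F=1}.
              branch 1.1.1.2 (add !F, !D):
                ○ open, literals {B=0, D=0, E=1, F=0}.
          branch 1.1.2 (add ((B -> A) == !E)):
            (F == D): β-rule — branch into F, D  //  !F, !D.
              branch 1.1.2.1 (add F, D):
                ((B -> A) == !E): β-rule — branch into (B -> A), !E  //  !(B -> A), !!E.
                  branch 1.1.2.1.1 (add (B -> A), !E):
                    × closes — contains both E and !E.
                  branch 1.1.2.1.2 (add !(B -> A), !!E):
                    !(B -> A): α-rule — add B, !A.
                    × closes — contains both B and !B.
              branch 1.1.2.2 (add !F, !D):
                ((B -> A) == !E): β-rule — branch into (B -> A), !E  //  !(B -> A), !!E.
                  branch 1.1.2.2.1 (add (B -> A), !E):
                    × closes — contains both E and !E.
                  branch 1.1.2.2.2 (add !(B -> A), !!E):
                    !(B -> A): α-rule — add B, !A.
                    × closes — contains both B and !B.
      branch 1.2 (add !C):
        (E || ((B -> A) == !E)): β-rule — branch into E  //  ((B -> A) == !E).
          branch 1.2.1 (add E):
            ○ open, literals {B=0, C=0, E=1}.
          branch 1.2.2 (add ((B -> A) == !E)):
            ((B -> A) == !E): β-rule — branch into (B -> A), !E  //  !(B -> A), !!E.
              branch 1.2.2.1 (add (B -> A), !E):
                (B -> A): β-rule — branch into !B  //  A.
                  branch 1.2.2.1.1 (add !B):
                    ○ open, literals {B=0, C=0, E=0}.
                  branch 1.2.2.1.2 (add A):
                    ○ open, literals {A=1, B=0, C=0, E=0}.
              branch 1.2.2.2 (add !(B -> A), !!E):
                !(B -> A): α-rule — add B, !A.
                × closes — contains both B and !B.
  branch 2 (add !!B, !(E || ((B -> A) == !E))):
    !(E || ((B -> A) == !E)): α-rule — add !E, !((B -> A) == !E).
    ((E && (F == D)) || !C): β-rule — branch into (E && (F == D))  //  !C.
      branch 2.1 (add (E && (F == D))):
        (E && (F == D)): α-rule — add E, (F == D).
        × closes — contains both E and !E.
      branch 2.2 (add !C):
        !((B -> A) == !E): β-rule — branch into (B -> A), !!E  //  !(B -> A), !E.
          branch 2.2.1 (add (B -> A), !!E):
            × closes — contains both E and !E.
          branch 2.2.2 (add !(B -> A), !E):
            !(B -> A): α-rule — add B, !A.
            ○ open, literals {A=0, B=1, C=0, E=0}.
7 branches closed, 6 open.
Each open branch fixes some atoms; the unmentioned ones are free. Counting distinct full assignments: branch {B=0, D=1, E=1, F=1} (A, C) contributes 4 new; branch {B=0, D=0, E=1, F=0} (A, C) contributes 4 new; branch {B=0, C=0, E=1} (D, A, F) contributes 4 new; branch {B=0, C=0, E=0} (D, A, F) contributes 8 new; branch {A=1, B=0, C=0, E=0} (D, F) contributes 0 new; branch {A=0, B=1, C=0, E=0} (D, F) contributes 4 new. Total: 24.

24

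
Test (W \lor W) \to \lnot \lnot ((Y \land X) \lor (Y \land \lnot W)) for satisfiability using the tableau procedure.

Satisfiable

Initial set: {((W \lor W) \to \lnot \lnot ((Y \land X) \lor (Y \land \lnot W)))}.
((W \lor W) \to \lnot \lnot ((Y \land X) \lor (Y \land \lnot W))): β-rule — branch into \lnot (W \lor W)  //  \lnot \lnot ((Y \land X) \lor (Y \land \lnot W)).
  branch 1 (add \lnot (W \lor W)):
    \lnot (W \lor W): α-rule — add \lnot W, \lnot W.
    ○ open, literals {W=0}.
  branch 2 (add \lnot \lnot ((Y \land X) \lor (Y \land \lnot W))):
    \lnot \lnot ((Y \land X) \lor (Y \land \lnot W)): drop double negation, giving ((Y \land X) \lor (Y \land \lnot W)).
    ((Y \land X) \lor (Y \land \lnot W)): β-rule — branch into (Y \land X)  //  (Y \land \lnot W).
      branch 2.1 (add (Y \land X)):
        (Y \land X): α-rule — add Y, X.
        ○ open, literals {X=1, Y=1}.
      branch 2.2 (add (Y \land \lnot W)):
        (Y \land \lnot W): α-rule — add Y, \lnot W.
        ○ open, literals {W=0, Y=1}.
0 branches closed, 3 open.
An open branch gives a satisfying assignment: W=0.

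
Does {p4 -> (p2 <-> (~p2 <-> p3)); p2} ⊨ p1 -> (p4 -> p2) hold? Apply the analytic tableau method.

Yes

Initial set: {(p4 -> (p2 <-> (~p2 <-> p3))); p2; ~(p1 -> (p4 -> p2))}.
~(p1 -> (p4 -> p2)): α-rule — add p1, ~(p4 -> p2).
~(p4 -> p2): α-rule — add p4, ~p2.
× closes — contains both p2 and ~p2.
All 1 branch closes.
Every branch closed, so the premises entail the conclusion.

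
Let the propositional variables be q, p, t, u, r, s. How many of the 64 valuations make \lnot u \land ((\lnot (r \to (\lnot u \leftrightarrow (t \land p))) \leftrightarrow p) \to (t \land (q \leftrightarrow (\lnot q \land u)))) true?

22

Initial set: {(\lnot u \land ((\lnot (r \to (\lnot u \leftrightarrow (t \land p))) \leftrightarrow p) \to (t \land (q \leftrightarrow (\lnot q \land u)))))}.
(\lnot u \land ((\lnot (r \to (\lnot u \leftrightarrow (t \land p))) \leftrightarrow p) \to (t \land (q \leftrightarrow (\lnot q \land u))))): α-rule — add \lnot u, ((\lnot (r \to (\lnot u \leftrightarrow (t \land p))) \leftrightarrow p) \to (t \land (q \leftrightarrow (\lnot q \land u)))).
((\lnot (r \to (\lnot u \leftrightarrow (t \land p))) \leftrightarrow p) \to (t \land (q \leftrightarrow (\lnot q \land u)))): β-rule — branch into \lnot (\lnot (r \to (\lnot u \leftrightarrow (t \land p))) \leftrightarrow p)  //  (t \land (q \leftrightarrow (\lnot q \land u))).
  branch 1 (add \lnot (\lnot (r \to (\lnot u \leftrightarrow (t \land p))) \leftrightarrow p)):
    \lnot (\lnot (r \to (\lnot u \leftrightarrow (t \land p))) \leftrightarrow p): β-rule — branch into \lnot (r \to (\lnot u \leftrightarrow (t \land p))), \lnot p  //  \lnot \lnot (r \to (\lnot u \leftrightarrow (t \land p))), p.
      branch 1.1 (add \lnot (r \to (\lnot u \leftrightarrow (t \land p))), \lnot p):
        \lnot (r \to (\lnot u \leftrightarrow (t \land p))): α-rule — add r, \lnot (\lnot u \leftrightarrow (t \land p)).
        \lnot (\lnot u \leftrightarrow (t \land p)): β-rule — branch into \lnot u, \lnot (t \land p)  //  \lnot \lnot u, (t \land p).
          branch 1.1.1 (add \lnot u, \lnot (t \land p)):
            \lnot (t \land p): β-rule — branch into \lnot t  //  \lnot p.
              branch 1.1.1.1 (add \lnot t):
                ○ open, literals {p=F, r=T, t=F, u=F}.
              branch 1.1.1.2 (add \lnot p):
                ○ open, literals {p=F, r=T, u=F}.
          branch 1.1.2 (add \lnot \lnot u, (t \land p)):
            × closes — contains both u and \lnot u.
      branch 1.2 (add \lnot \lnot (r \to (\lnot u \leftrightarrow (t \land p))), p):
        \lnot \lnot (r \to (\lnot u \leftrightarrow (t \land p))): β-rule — branch into \lnot r  //  (\lnot u \leftrightarrow (t \land p)).
          branch 1.2.1 (add \lnot r):
            ○ open, literals {p=T, r=F, u=F}.
          branch 1.2.2 (add (\lnot u \leftrightarrow (t \land p))):
            (\lnot u \leftrightarrow (t \land p)): β-rule — branch into \lnot u, (t \land p)  //  \lnot \lnot u, \lnot (t \land p).
              branch 1.2.2.1 (add \lnot u, (t \land p)):
                (t \land p): α-rule — add t, p.
                ○ open, literals {p=T, t=T, u=F}.
              branch 1.2.2.2 (add \lnot \lnot u, \lnot (t \land p)):
                × closes — contains both u and \lnot u.
  branch 2 (add (t \land (q \leftrightarrow (\lnot q \land u)))):
    (t \land (q \leftrightarrow (\lnot q \land u))): α-rule — add t, (q \leftrightarrow (\lnot q \land u)).
    (q \leftrightarrow (\lnot q \land u)): β-rule — branch into q, (\lnot q \land u)  //  \lnot q, \lnot (\lnot q \land u).
      branch 2.1 (add q, (\lnot q \land u)):
        (\lnot q \land u): α-rule — add \lnot q, u.
        × closes — contains both q and \lnot q.
      branch 2.2 (add \lnot q, \lnot (\lnot q \land u)):
        \lnot (\lnot q \land u): β-rule — branch into \lnot \lnot q  //  \lnot u.
          branch 2.2.1 (add \lnot \lnot q):
            × closes — contains both q and \lnot q.
          branch 2.2.2 (add \lnot u):
            ○ open, literals {q=F, t=T, u=F}.
4 branches closed, 5 open.
Each open branch fixes some atoms; the unmentioned ones are free. Counting distinct full assignments: branch {p=F, r=T, t=F, u=F} (q, s) contributes 4 new; branch {p=F, r=T, u=F} (q, t, s) contributes 4 new; branch {p=T, r=F, u=F} (q, t, s) contributes 8 new; branch {p=T, t=T, u=F} (q, r, s) contributes 4 new; branch {q=F, t=T, u=F} (p, r, s) contributes 2 new. Total: 22.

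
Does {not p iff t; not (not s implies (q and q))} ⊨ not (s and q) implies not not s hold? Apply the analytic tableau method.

Initial set: {(not p iff t); not (not s implies (q and q)); not (not (s and q) implies not not s)}.
not (not s implies (q and q)): α-rule — add not s, not (q and q).
not (not (s and q) implies not not s): α-rule — add not (s and q), not not not s.
not not not s: drop double negation, giving not s.
(not p iff t): β-rule — branch into not p, t  //  not not p, not t.
  branch 1 (add not p, t):
    not (q and q): β-rule — branch into not q  //  not q.
      branch 1.1 (add not q):
        not (s and q): β-rule — branch into not s  //  not q.
          branch 1.1.1 (add not s):
            ○ open, literals {p=0, q=0, s=0, t=1}.
          branch 1.1.2 (add not q):
            ○ open, literals {p=0, q=0, s=0, t=1}.
      branch 1.2 (add not q):
        not (s and q): β-rule — branch into not s  //  not q.
          branch 1.2.1 (add not s):
            ○ open, literals {p=0, q=0, s=0, t=1}.
          branch 1.2.2 (add not q):
            ○ open, literals {p=0, q=0, s=0, t=1}.
  branch 2 (add not not p, not t):
    not (q and q): β-rule — branch into not q  //  not q.
      branch 2.1 (add not q):
        not (s and q): β-rule — branch into not s  //  not q.
          branch 2.1.1 (add not s):
            ○ open, literals {p=1, q=0, s=0, t=0}.
          branch 2.1.2 (add not q):
            ○ open, literals {p=1, q=0, s=0, t=0}.
      branch 2.2 (add not q):
        not (s and q): β-rule — branch into not s  //  not q.
          branch 2.2.1 (add not s):
            ○ open, literals {p=1, q=0, s=0, t=0}.
          branch 2.2.2 (add not q):
            ○ open, literals {p=1, q=0, s=0, t=0}.
0 branches closed, 8 open.
An open branch gives a countermodel: p=0, q=0, s=0, t=1 (unmentioned atoms arbitrary); the premises hold there but the conclusion fails.

No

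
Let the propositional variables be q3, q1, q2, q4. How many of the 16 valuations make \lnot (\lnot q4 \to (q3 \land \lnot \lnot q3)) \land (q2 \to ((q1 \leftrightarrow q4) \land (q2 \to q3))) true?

2

Initial set: {(\lnot (\lnot q4 \to (q3 \land \lnot \lnot q3)) \land (q2 \to ((q1 \leftrightarrow q4) \land (q2 \to q3))))}.
(\lnot (\lnot q4 \to (q3 \land \lnot \lnot q3)) \land (q2 \to ((q1 \leftrightarrow q4) \land (q2 \to q3)))): α-rule — add \lnot (\lnot q4 \to (q3 \land \lnot \lnot q3)), (q2 \to ((q1 \leftrightarrow q4) \land (q2 \to q3))).
\lnot (\lnot q4 \to (q3 \land \lnot \lnot q3)): α-rule — add \lnot q4, \lnot (q3 \land \lnot \lnot q3).
(q2 \to ((q1 \leftrightarrow q4) \land (q2 \to q3))): β-rule — branch into \lnot q2  //  ((q1 \leftrightarrow q4) \land (q2 \to q3)).
  branch 1 (add \lnot q2):
    \lnot (q3 \land \lnot \lnot q3): β-rule — branch into \lnot q3  //  \lnot \lnot \lnot q3.
      branch 1.1 (add \lnot q3):
        ○ open, literals {q2=false, q3=false, q4=false}.
      branch 1.2 (add \lnot \lnot \lnot q3):
        \lnot \lnot \lnot q3: drop double negation, giving \lnot q3.
        ○ open, literals {q2=false, q3=false, q4=false}.
  branch 2 (add ((q1 \leftrightarrow q4) \land (q2 \to q3))):
    ((q1 \leftrightarrow q4) \land (q2 \to q3)): α-rule — add (q1 \leftrightarrow q4), (q2 \to q3).
    \lnot (q3 \land \lnot \lnot q3): β-rule — branch into \lnot q3  //  \lnot \lnot \lnot q3.
      branch 2.1 (add \lnot q3):
        (q1 \leftrightarrow q4): β-rule — branch into q1, q4  //  \lnot q1, \lnot q4.
          branch 2.1.1 (add q1, q4):
            × closes — contains both q4 and \lnot q4.
          branch 2.1.2 (add \lnot q1, \lnot q4):
            (q2 \to q3): β-rule — branch into \lnot q2  //  q3.
              branch 2.1.2.1 (add \lnot q2):
                ○ open, literals {q1=false, q2=false, q3=false, q4=false}.
              branch 2.1.2.2 (add q3):
                × closes — contains both q3 and \lnot q3.
      branch 2.2 (add \lnot \lnot \lnot q3):
        \lnot \lnot \lnot q3: drop double negation, giving \lnot q3.
        (q1 \leftrightarrow q4): β-rule — branch into q1, q4  //  \lnot q1, \lnot q4.
          branch 2.2.1 (add q1, q4):
            × closes — contains both q4 and \lnot q4.
          branch 2.2.2 (add \lnot q1, \lnot q4):
            (q2 \to q3): β-rule — branch into \lnot q2  //  q3.
              branch 2.2.2.1 (add \lnot q2):
                ○ open, literals {q1=false, q2=false, q3=false, q4=false}.
              branch 2.2.2.2 (add q3):
                × closes — contains both q3 and \lnot q3.
4 branches closed, 4 open.
Each open branch fixes some atoms; the unmentioned ones are free. Counting distinct full assignments: branch {q2=false, q3=false, q4=false} (q1) contributes 2 new; branch {q2=false, q3=false, q4=false} (q1) contributes 0 new; branch {q1=false, q2=false, q3=false, q4=false} (none free) contributes 0 new; branch {q1=false, q2=false, q3=false, q4=false} (none free) contributes 0 new. Total: 2.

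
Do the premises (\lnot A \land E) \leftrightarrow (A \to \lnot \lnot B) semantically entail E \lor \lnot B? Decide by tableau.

Initial set: {((\lnot A \land E) \leftrightarrow (A \to \lnot \lnot B)); \lnot (E \lor \lnot B)}.
\lnot (E \lor \lnot B): α-rule — add \lnot E, \lnot \lnot B.
((\lnot A \land E) \leftrightarrow (A \to \lnot \lnot B)): β-rule — branch into (\lnot A \land E), (A \to \lnot \lnot B)  //  \lnot (\lnot A \land E), \lnot (A \to \lnot \lnot B).
  branch 1 (add (\lnot A \land E), (A \to \lnot \lnot B)):
    (\lnot A \land E): α-rule — add \lnot A, E.
    × closes — contains both E and \lnot E.
  branch 2 (add \lnot (\lnot A \land E), \lnot (A \to \lnot \lnot B)):
    \lnot (A \to \lnot \lnot B): α-rule — add A, \lnot \lnot \lnot B.
    \lnot \lnot \lnot B: drop double negation, giving \lnot B.
    × closes — contains both B and \lnot B.
All 2 branches close.
Every branch closed, so the premises entail the conclusion.

Yes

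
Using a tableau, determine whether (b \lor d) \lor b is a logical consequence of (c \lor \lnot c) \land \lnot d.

Initial set: {((c \lor \lnot c) \land \lnot d); \lnot ((b \lor d) \lor b)}.
((c \lor \lnot c) \land \lnot d): α-rule — add (c \lor \lnot c), \lnot d.
\lnot ((b \lor d) \lor b): α-rule — add \lnot (b \lor d), \lnot b.
\lnot (b \lor d): α-rule — add \lnot b, \lnot d.
(c \lor \lnot c): β-rule — branch into c  //  \lnot c.
  branch 1 (add c):
    ○ open, literals {b=false, c=true, d=false}.
  branch 2 (add \lnot c):
    ○ open, literals {b=false, c=false, d=false}.
0 branches closed, 2 open.
An open branch gives a countermodel: b=false, c=true, d=false (unmentioned atoms arbitrary); the premises hold there but the conclusion fails.

No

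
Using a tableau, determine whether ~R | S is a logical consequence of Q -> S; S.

Initial set: {(Q -> S); S; ~(~R | S)}.
~(~R | S): α-rule — add ~~R, ~S.
× closes — contains both S and ~S.
All 1 branch closes.
Every branch closed, so the premises entail the conclusion.

Yes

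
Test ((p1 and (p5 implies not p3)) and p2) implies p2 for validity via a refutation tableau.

Assume the negation and expand:
Initial set: {not (((p1 and (p5 implies not p3)) and p2) implies p2)}.
not (((p1 and (p5 implies not p3)) and p2) implies p2): α-rule — add ((p1 and (p5 implies not p3)) and p2), not p2.
((p1 and (p5 implies not p3)) and p2): α-rule — add (p1 and (p5 implies not p3)), p2.
× closes — contains both p2 and not p2.
All 1 branch closes.
Every branch closed, so the negation is unsatisfiable and the formula is valid.

Valid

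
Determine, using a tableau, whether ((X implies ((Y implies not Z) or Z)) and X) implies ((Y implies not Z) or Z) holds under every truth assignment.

Assume the negation and expand:
Initial set: {F (((X implies ((Y implies not Z) or Z)) and X) implies ((Y implies not Z) or Z))}.
F (((X implies ((Y implies not Z) or Z)) and X) implies ((Y implies not Z) or Z)): α-rule — add T ((X implies ((Y implies not Z) or Z)) and X), F ((Y implies not Z) or Z).
T ((X implies ((Y implies not Z) or Z)) and X): α-rule — add T (X implies ((Y implies not Z) or Z)), T X.
F ((Y implies not Z) or Z): α-rule — add F (Y implies not Z), F Z.
F (Y implies not Z): α-rule — add T Y, F not Z.
× closes — contains both Z and not Z.
All 1 branch closes.
Every branch closed, so the negation is unsatisfiable and the formula is valid.

Valid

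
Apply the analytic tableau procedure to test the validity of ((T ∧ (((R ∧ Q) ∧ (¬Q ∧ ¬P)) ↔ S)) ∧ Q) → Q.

Assume the negation and expand:
Initial set: {¬(((T ∧ (((R ∧ Q) ∧ (¬Q ∧ ¬P)) ↔ S)) ∧ Q) → Q)}.
¬(((T ∧ (((R ∧ Q) ∧ (¬Q ∧ ¬P)) ↔ S)) ∧ Q) → Q): α-rule — add ((T ∧ (((R ∧ Q) ∧ (¬Q ∧ ¬P)) ↔ S)) ∧ Q), ¬Q.
((T ∧ (((R ∧ Q) ∧ (¬Q ∧ ¬P)) ↔ S)) ∧ Q): α-rule — add (T ∧ (((R ∧ Q) ∧ (¬Q ∧ ¬P)) ↔ S)), Q.
× closes — contains both Q and ¬Q.
All 1 branch closes.
Every branch closed, so the negation is unsatisfiable and the formula is valid.

Valid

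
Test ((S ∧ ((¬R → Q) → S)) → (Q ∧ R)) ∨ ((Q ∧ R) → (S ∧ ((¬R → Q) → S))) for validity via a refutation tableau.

Valid

Assume the negation and expand:
Initial set: {F (((S ∧ ((¬R → Q) → S)) → (Q ∧ R)) ∨ ((Q ∧ R) → (S ∧ ((¬R → Q) → S))))}.
F (((S ∧ ((¬R → Q) → S)) → (Q ∧ R)) ∨ ((Q ∧ R) → (S ∧ ((¬R → Q) → S)))): α-rule — add F ((S ∧ ((¬R → Q) → S)) → (Q ∧ R)), F ((Q ∧ R) → (S ∧ ((¬R → Q) → S))).
F ((S ∧ ((¬R → Q) → S)) → (Q ∧ R)): α-rule — add T (S ∧ ((¬R → Q) → S)), F (Q ∧ R).
F ((Q ∧ R) → (S ∧ ((¬R → Q) → S))): α-rule — add T (Q ∧ R), F (S ∧ ((¬R → Q) → S)).
T (S ∧ ((¬R → Q) → S)): α-rule — add T S, T ((¬R → Q) → S).
T (Q ∧ R): α-rule — add T Q, T R.
F (Q ∧ R): β-rule — branch into F Q  //  F R.
  branch 1 (add F Q):
    × closes — contains both Q and ¬Q.
  branch 2 (add F R):
    × closes — contains both R and ¬R.
All 2 branches close.
Every branch closed, so the negation is unsatisfiable and the formula is valid.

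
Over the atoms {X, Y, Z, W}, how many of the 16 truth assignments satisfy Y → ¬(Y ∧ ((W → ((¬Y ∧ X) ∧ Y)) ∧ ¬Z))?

14

Initial set: {(Y → ¬(Y ∧ ((W → ((¬Y ∧ X) ∧ Y)) ∧ ¬Z)))}.
(Y → ¬(Y ∧ ((W → ((¬Y ∧ X) ∧ Y)) ∧ ¬Z))): β-rule — branch into ¬Y  //  ¬(Y ∧ ((W → ((¬Y ∧ X) ∧ Y)) ∧ ¬Z)).
  branch 1 (add ¬Y):
    ○ open, literals {Y=F}.
  branch 2 (add ¬(Y ∧ ((W → ((¬Y ∧ X) ∧ Y)) ∧ ¬Z))):
    ¬(Y ∧ ((W → ((¬Y ∧ X) ∧ Y)) ∧ ¬Z)): β-rule — branch into ¬Y  //  ¬((W → ((¬Y ∧ X) ∧ Y)) ∧ ¬Z).
      branch 2.1 (add ¬Y):
        ○ open, literals {Y=F}.
      branch 2.2 (add ¬((W → ((¬Y ∧ X) ∧ Y)) ∧ ¬Z)):
        ¬((W → ((¬Y ∧ X) ∧ Y)) ∧ ¬Z): β-rule — branch into ¬(W → ((¬Y ∧ X) ∧ Y))  //  ¬¬Z.
          branch 2.2.1 (add ¬(W → ((¬Y ∧ X) ∧ Y))):
            ¬(W → ((¬Y ∧ X) ∧ Y)): α-rule — add W, ¬((¬Y ∧ X) ∧ Y).
            ¬((¬Y ∧ X) ∧ Y): β-rule — branch into ¬(¬Y ∧ X)  //  ¬Y.
              branch 2.2.1.1 (add ¬(¬Y ∧ X)):
                ¬(¬Y ∧ X): β-rule — branch into ¬¬Y  //  ¬X.
                  branch 2.2.1.1.1 (add ¬¬Y):
                    ○ open, literals {W=T, Y=T}.
                  branch 2.2.1.1.2 (add ¬X):
                    ○ open, literals {W=T, X=F}.
              branch 2.2.1.2 (add ¬Y):
                ○ open, literals {W=T, Y=F}.
          branch 2.2.2 (add ¬¬Z):
            ○ open, literals {Z=T}.
0 branches closed, 6 open.
Each open branch fixes some atoms; the unmentioned ones are free. Counting distinct full assignments: branch {Y=F} (X, Z, W) contributes 8 new; branch {Y=F} (X, Z, W) contributes 0 new; branch {W=T, Y=T} (X, Z) contributes 4 new; branch {W=T, X=F} (Y, Z) contributes 0 new; branch {W=T, Y=F} (X, Z) contributes 0 new; branch {Z=T} (X, Y, W) contributes 2 new. Total: 14.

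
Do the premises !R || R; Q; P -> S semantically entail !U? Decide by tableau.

No

Initial set: {(!R || R); Q; (P -> S); !!U}.
(!R || R): β-rule — branch into !R  //  R.
  branch 1 (add !R):
    (P -> S): β-rule — branch into !P  //  S.
      branch 1.1 (add !P):
        ○ open, literals {P=0, Q=1, R=0, U=1}.
      branch 1.2 (add S):
        ○ open, literals {Q=1, R=0, S=1, U=1}.
  branch 2 (add R):
    (P -> S): β-rule — branch into !P  //  S.
      branch 2.1 (add !P):
        ○ open, literals {P=0, Q=1, R=1, U=1}.
      branch 2.2 (add S):
        ○ open, literals {Q=1, R=1, S=1, U=1}.
0 branches closed, 4 open.
An open branch gives a countermodel: P=0, Q=1, R=0, U=1 (unmentioned atoms arbitrary); the premises hold there but the conclusion fails.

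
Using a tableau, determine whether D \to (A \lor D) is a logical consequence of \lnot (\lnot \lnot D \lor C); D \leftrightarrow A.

Initial set: {\lnot (\lnot \lnot D \lor C); (D \leftrightarrow A); \lnot (D \to (A \lor D))}.
\lnot (\lnot \lnot D \lor C): α-rule — add \lnot \lnot \lnot D, \lnot C.
\lnot (D \to (A \lor D)): α-rule — add D, \lnot (A \lor D).
\lnot \lnot \lnot D: drop double negation, giving \lnot D.
× closes — contains both D and \lnot D.
All 1 branch closes.
Every branch closed, so the premises entail the conclusion.

Yes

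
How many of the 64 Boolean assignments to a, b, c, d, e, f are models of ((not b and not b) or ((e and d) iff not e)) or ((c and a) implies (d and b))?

62

Initial set: {(((not b and not b) or ((e and d) iff not e)) or ((c and a) implies (d and b)))}.
(((not b and not b) or ((e and d) iff not e)) or ((c and a) implies (d and b))): β-rule — branch into ((not b and not b) or ((e and d) iff not e))  //  ((c and a) implies (d and b)).
  branch 1 (add ((not b and not b) or ((e and d) iff not e))):
    ((not b and not b) or ((e and d) iff not e)): β-rule — branch into (not b and not b)  //  ((e and d) iff not e).
      branch 1.1 (add (not b and not b)):
        (not b and not b): α-rule — add not b, not b.
        ○ open, literals {b=false}.
      branch 1.2 (add ((e and d) iff not e)):
        ((e and d) iff not e): β-rule — branch into (e and d), not e  //  not (e and d), not not e.
          branch 1.2.1 (add (e and d), not e):
            (e and d): α-rule — add e, d.
            × closes — contains both e and not e.
          branch 1.2.2 (add not (e and d), not not e):
            not (e and d): β-rule — branch into not e  //  not d.
              branch 1.2.2.1 (add not e):
                × closes — contains both e and not e.
              branch 1.2.2.2 (add not d):
                ○ open, literals {d=false, e=true}.
  branch 2 (add ((c and a) implies (d and b))):
    ((c and a) implies (d and b)): β-rule — branch into not (c and a)  //  (d and b).
      branch 2.1 (add not (c and a)):
        not (c and a): β-rule — branch into not c  //  not a.
          branch 2.1.1 (add not c):
            ○ open, literals {c=false}.
          branch 2.1.2 (add not a):
            ○ open, literals {a=false}.
      branch 2.2 (add (d and b)):
        (d and b): α-rule — add d, b.
        ○ open, literals {b=true, d=true}.
2 branches closed, 5 open.
Each open branch fixes some atoms; the unmentioned ones are free. Counting distinct full assignments: branch {b=false} (a, c, d, e, f) contributes 32 new; branch {d=false, e=true} (a, b, c, f) contributes 8 new; branch {c=false} (a, b, d, e, f) contributes 12 new; branch {a=false} (b, c, d, e, f) contributes 6 new; branch {b=true, d=true} (a, c, e, f) contributes 4 new. Total: 62.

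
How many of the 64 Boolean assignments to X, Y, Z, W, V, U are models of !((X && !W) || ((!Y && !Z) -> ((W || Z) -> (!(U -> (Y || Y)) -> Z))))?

4

Initial set: {!((X && !W) || ((!Y && !Z) -> ((W || Z) -> (!(U -> (Y || Y)) -> Z))))}.
!((X && !W) || ((!Y && !Z) -> ((W || Z) -> (!(U -> (Y || Y)) -> Z)))): α-rule — add !(X && !W), !((!Y && !Z) -> ((W || Z) -> (!(U -> (Y || Y)) -> Z))).
!((!Y && !Z) -> ((W || Z) -> (!(U -> (Y || Y)) -> Z))): α-rule — add (!Y && !Z), !((W || Z) -> (!(U -> (Y || Y)) -> Z)).
(!Y && !Z): α-rule — add !Y, !Z.
!((W || Z) -> (!(U -> (Y || Y)) -> Z)): α-rule — add (W || Z), !(!(U -> (Y || Y)) -> Z).
!(!(U -> (Y || Y)) -> Z): α-rule — add !(U -> (Y || Y)), !Z.
!(U -> (Y || Y)): α-rule — add U, !(Y || Y).
!(Y || Y): α-rule — add !Y, !Y.
!(X && !W): β-rule — branch into !X  //  !!W.
  branch 1 (add !X):
    (W || Z): β-rule — branch into W  //  Z.
      branch 1.1 (add W):
        ○ open, literals {U=true, W=true, X=false, Y=false, Z=false}.
      branch 1.2 (add Z):
        × closes — contains both Z and !Z.
  branch 2 (add !!W):
    (W || Z): β-rule — branch into W  //  Z.
      branch 2.1 (add W):
        ○ open, literals {U=true, W=true, Y=false, Z=false}.
      branch 2.2 (add Z):
        × closes — contains both Z and !Z.
2 branches closed, 2 open.
Each open branch fixes some atoms; the unmentioned ones are free. Counting distinct full assignments: branch {U=true, W=true, X=false, Y=false, Z=false} (V) contributes 2 new; branch {U=true, W=true, Y=false, Z=false} (X, V) contributes 2 new. Total: 4.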